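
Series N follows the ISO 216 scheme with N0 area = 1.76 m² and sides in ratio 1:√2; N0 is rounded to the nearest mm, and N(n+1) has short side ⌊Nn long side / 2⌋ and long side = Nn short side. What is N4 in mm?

279 × 394 mm

Let N0's short side be w mm. w · w√2 = 1.76 m² = 1,760,000 mm², so w ≈ 1115.6 mm and w√2 ≈ 1577.7 mm → N0 = 1116 × 1578 mm.
N1: ⌊1578/2⌋ × 1116 = 789 × 1116 mm
N2: ⌊1116/2⌋ × 789 = 558 × 789 mm
N3: ⌊789/2⌋ × 558 = 394 × 558 mm
N4: ⌊558/2⌋ × 394 = 279 × 394 mm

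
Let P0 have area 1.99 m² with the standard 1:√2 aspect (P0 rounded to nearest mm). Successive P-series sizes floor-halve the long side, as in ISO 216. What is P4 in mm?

296 × 419 mm

Let P0's short side be w mm. w · w√2 = 1.99 m² = 1,990,000 mm², so w ≈ 1186.2 mm and w√2 ≈ 1677.6 mm → P0 = 1186 × 1678 mm.
P1: ⌊1678/2⌋ × 1186 = 839 × 1186 mm
P2: ⌊1186/2⌋ × 839 = 593 × 839 mm
P3: ⌊839/2⌋ × 593 = 419 × 593 mm
P4: ⌊593/2⌋ × 419 = 296 × 419 mm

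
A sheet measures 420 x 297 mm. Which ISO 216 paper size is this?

Aspect ratio 420/297 ≈ 1.414 — close to the ISO √2 ≈ 1.414.
In the A-series (A0 area = 1 m²): A3 = 297 × 420 mm.

A3 (297 × 420 mm)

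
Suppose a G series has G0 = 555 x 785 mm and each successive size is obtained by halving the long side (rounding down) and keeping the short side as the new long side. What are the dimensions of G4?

G1: ⌊785/2⌋ × 555 = 392 × 555 mm
G2: ⌊555/2⌋ × 392 = 277 × 392 mm
G3: ⌊392/2⌋ × 277 = 196 × 277 mm
G4: ⌊277/2⌋ × 196 = 138 × 196 mm

138 × 196 mm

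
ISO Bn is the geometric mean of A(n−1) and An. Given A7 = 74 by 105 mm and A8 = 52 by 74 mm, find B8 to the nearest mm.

Short side: √(74 · 52) = √3848 ≈ 62.0 → 62 mm
Long side: √(105 · 74) = √7770 ≈ 88.1 → 88 mm

62 × 88 mm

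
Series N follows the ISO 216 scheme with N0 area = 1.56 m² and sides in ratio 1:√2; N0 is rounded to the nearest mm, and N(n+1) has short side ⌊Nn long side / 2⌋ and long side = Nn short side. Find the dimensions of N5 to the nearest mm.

Let N0's short side be w mm. w · w√2 = 1.56 m² = 1,560,000 mm², so w ≈ 1050.3 mm and w√2 ≈ 1485.3 mm → N0 = 1050 × 1485 mm.
N1: ⌊1485/2⌋ × 1050 = 742 × 1050 mm
N2: ⌊1050/2⌋ × 742 = 525 × 742 mm
N3: ⌊742/2⌋ × 525 = 371 × 525 mm
N4: ⌊525/2⌋ × 371 = 262 × 371 mm
N5: ⌊371/2⌋ × 262 = 185 × 262 mm

185 × 262 mm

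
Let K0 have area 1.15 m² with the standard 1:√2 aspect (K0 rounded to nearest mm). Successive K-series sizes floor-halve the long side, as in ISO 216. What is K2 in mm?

451 × 637 mm

Let K0's short side be w mm. w · w√2 = 1.15 m² = 1,150,000 mm², so w ≈ 901.8 mm and w√2 ≈ 1275.3 mm → K0 = 902 × 1275 mm.
K1: ⌊1275/2⌋ × 902 = 637 × 902 mm
K2: ⌊902/2⌋ × 637 = 451 × 637 mm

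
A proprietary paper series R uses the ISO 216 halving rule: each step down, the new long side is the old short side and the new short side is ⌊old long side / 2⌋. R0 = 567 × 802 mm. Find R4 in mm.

141 × 200 mm

R1 = 401 × 567 mm (from R0 by 1 halving).
R2: ⌊567/2⌋ × 401 = 283 × 401 mm
R3: ⌊401/2⌋ × 283 = 200 × 283 mm
R4: ⌊283/2⌋ × 200 = 141 × 200 mm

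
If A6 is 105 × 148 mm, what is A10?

26 × 37 mm

A7: ⌊148/2⌋ × 105 = 74 × 105 mm
A8: ⌊105/2⌋ × 74 = 52 × 74 mm
A9: ⌊74/2⌋ × 52 = 37 × 52 mm
A10: ⌊52/2⌋ × 37 = 26 × 37 mm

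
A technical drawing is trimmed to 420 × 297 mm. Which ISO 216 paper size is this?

Aspect ratio 420/297 ≈ 1.414 — close to the ISO √2 ≈ 1.414.
In the A-series (A0 area = 1 m²): A3 = 297 × 420 mm.

A3 (297 × 420 mm)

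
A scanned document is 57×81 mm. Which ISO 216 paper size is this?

Aspect ratio 81/57 ≈ 1.421 — close to the ISO √2 ≈ 1.414.
In the C-series (envelope sizes, between A and B): C8 = 57 × 81 mm.

C8 (57 × 81 mm)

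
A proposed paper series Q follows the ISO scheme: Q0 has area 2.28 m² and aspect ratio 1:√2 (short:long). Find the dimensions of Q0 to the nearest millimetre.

Let the short side be w mm. Then w · w√2 = 2.28 m² = 2,280,000 mm².
w² = 2,280,000/√2, so w ≈ 1269.7 mm; long side = w√2 ≈ 1795.7 mm.

1270 × 1796 mm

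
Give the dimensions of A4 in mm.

A0 = 841 × 1189 mm (A0 has area 1 m², aspect 1:√2).
A1: ⌊1189/2⌋ × 841 = 594 × 841 mm
A2: ⌊841/2⌋ × 594 = 420 × 594 mm
A3: ⌊594/2⌋ × 420 = 297 × 420 mm
A4: ⌊420/2⌋ × 297 = 210 × 297 mm

210 × 297 mm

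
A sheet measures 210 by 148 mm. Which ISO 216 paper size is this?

Aspect ratio 210/148 ≈ 1.419 — close to the ISO √2 ≈ 1.414.
In the A-series (A0 area = 1 m²): A5 = 148 × 210 mm.

A5 (148 × 210 mm)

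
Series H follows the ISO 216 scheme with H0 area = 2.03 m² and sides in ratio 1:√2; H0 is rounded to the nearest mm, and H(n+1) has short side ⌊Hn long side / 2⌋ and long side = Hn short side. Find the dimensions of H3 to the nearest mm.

Let H0's short side be w mm. w · w√2 = 2.03 m² = 2,030,000 mm², so w ≈ 1198.1 mm and w√2 ≈ 1694.4 mm → H0 = 1198 × 1694 mm.
H1: ⌊1694/2⌋ × 1198 = 847 × 1198 mm
H2: ⌊1198/2⌋ × 847 = 599 × 847 mm
H3: ⌊847/2⌋ × 599 = 423 × 599 mm

423 × 599 mm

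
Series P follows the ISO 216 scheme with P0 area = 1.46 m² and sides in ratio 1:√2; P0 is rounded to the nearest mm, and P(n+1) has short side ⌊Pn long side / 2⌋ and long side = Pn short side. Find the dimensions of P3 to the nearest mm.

359 × 508 mm

Let P0's short side be w mm. w · w√2 = 1.46 m² = 1,460,000 mm², so w ≈ 1016.1 mm and w√2 ≈ 1436.9 mm → P0 = 1016 × 1437 mm.
P1: ⌊1437/2⌋ × 1016 = 718 × 1016 mm
P2: ⌊1016/2⌋ × 718 = 508 × 718 mm
P3: ⌊718/2⌋ × 508 = 359 × 508 mm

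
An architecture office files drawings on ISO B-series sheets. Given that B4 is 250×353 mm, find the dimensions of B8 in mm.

B5: ⌊353/2⌋ × 250 = 176 × 250 mm
B6: ⌊250/2⌋ × 176 = 125 × 176 mm
B7: ⌊176/2⌋ × 125 = 88 × 125 mm
B8: ⌊125/2⌋ × 88 = 62 × 88 mm

62 × 88 mm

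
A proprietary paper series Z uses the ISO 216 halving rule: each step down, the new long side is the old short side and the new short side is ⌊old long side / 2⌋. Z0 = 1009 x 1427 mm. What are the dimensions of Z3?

356 × 504 mm

Z1: ⌊1427/2⌋ × 1009 = 713 × 1009 mm
Z2: ⌊1009/2⌋ × 713 = 504 × 713 mm
Z3: ⌊713/2⌋ × 504 = 356 × 504 mm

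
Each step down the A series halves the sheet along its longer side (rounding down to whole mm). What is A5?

148 × 210 mm

A0 = 841 × 1189 mm (A0 has area 1 m², aspect 1:√2).
A1: ⌊1189/2⌋ × 841 = 594 × 841 mm
A2: ⌊841/2⌋ × 594 = 420 × 594 mm
A3: ⌊594/2⌋ × 420 = 297 × 420 mm
A4: ⌊420/2⌋ × 297 = 210 × 297 mm
A5: ⌊297/2⌋ × 210 = 148 × 210 mm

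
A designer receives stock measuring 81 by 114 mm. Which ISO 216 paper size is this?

C7 (81 × 114 mm)

Aspect ratio 114/81 ≈ 1.407 — close to the ISO √2 ≈ 1.414.
In the C-series (envelope sizes, between A and B): C7 = 81 × 114 mm.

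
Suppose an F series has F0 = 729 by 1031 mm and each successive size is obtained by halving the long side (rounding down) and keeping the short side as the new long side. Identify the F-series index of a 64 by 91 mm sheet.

F0: 729 × 1031 mm
F1: 515 × 729 mm
F2: 364 × 515 mm
F3: 257 × 364 mm
F4: 182 × 257 mm
F5: 128 × 182 mm
F6: 91 × 128 mm
F7: 64 × 91 mm
F8: 45 × 64 mm
→ matches F7.

F7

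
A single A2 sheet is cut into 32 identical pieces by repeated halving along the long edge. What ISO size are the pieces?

A7

32 = 2^5, so 5 halving steps.
A2 → A3 → … → A7 after 5 steps.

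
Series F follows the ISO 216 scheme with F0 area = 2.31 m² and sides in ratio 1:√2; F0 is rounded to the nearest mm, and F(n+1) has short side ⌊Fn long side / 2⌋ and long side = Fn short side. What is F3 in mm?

Let F0's short side be w mm. w · w√2 = 2.31 m² = 2,310,000 mm², so w ≈ 1278.1 mm and w√2 ≈ 1807.4 mm → F0 = 1278 × 1807 mm.
F1: ⌊1807/2⌋ × 1278 = 903 × 1278 mm
F2: ⌊1278/2⌋ × 903 = 639 × 903 mm
F3: ⌊903/2⌋ × 639 = 451 × 639 mm

451 × 639 mm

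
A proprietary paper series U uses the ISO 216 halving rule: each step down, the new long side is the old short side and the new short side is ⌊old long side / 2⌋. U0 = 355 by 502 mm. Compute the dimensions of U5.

U1: ⌊502/2⌋ × 355 = 251 × 355 mm
U2: ⌊355/2⌋ × 251 = 177 × 251 mm
U3: ⌊251/2⌋ × 177 = 125 × 177 mm
U4: ⌊177/2⌋ × 125 = 88 × 125 mm
U5: ⌊125/2⌋ × 88 = 62 × 88 mm

62 × 88 mm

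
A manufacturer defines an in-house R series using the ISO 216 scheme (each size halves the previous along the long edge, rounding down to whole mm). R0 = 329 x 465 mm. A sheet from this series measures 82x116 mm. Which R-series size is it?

R0: 329 × 465 mm
R1: 232 × 329 mm
R2: 164 × 232 mm
R3: 116 × 164 mm
R4: 82 × 116 mm
R5: 58 × 82 mm
→ matches R4.

R4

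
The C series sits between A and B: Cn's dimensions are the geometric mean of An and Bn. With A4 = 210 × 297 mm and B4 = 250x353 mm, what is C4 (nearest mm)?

Short side: √(210 · 250) = √52500 ≈ 229.1 → 229 mm
Long side: √(297 · 353) = √104841 ≈ 323.8 → 324 mm

229 × 324 mm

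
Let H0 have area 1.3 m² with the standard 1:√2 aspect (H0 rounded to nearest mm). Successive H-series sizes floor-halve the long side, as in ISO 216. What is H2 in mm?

Let H0's short side be w mm. w · w√2 = 1.3 m² = 1,300,000 mm², so w ≈ 958.8 mm and w√2 ≈ 1355.9 mm → H0 = 959 × 1356 mm.
H1: ⌊1356/2⌋ × 959 = 678 × 959 mm
H2: ⌊959/2⌋ × 678 = 479 × 678 mm

479 × 678 mm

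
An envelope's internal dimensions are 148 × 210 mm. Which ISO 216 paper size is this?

A5 (148 × 210 mm)

Aspect ratio 210/148 ≈ 1.419 — close to the ISO √2 ≈ 1.414.
In the A-series (A0 area = 1 m²): A5 = 148 × 210 mm.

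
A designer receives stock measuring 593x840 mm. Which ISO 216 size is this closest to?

A1 (594 × 841 mm)

Aspect ratio 840/593 ≈ 1.417 — close to the ISO √2 ≈ 1.414.
In the A-series (A0 area = 1 m²): A1 = 594 × 841 mm.
Off by 2 mm total — nearest standard size.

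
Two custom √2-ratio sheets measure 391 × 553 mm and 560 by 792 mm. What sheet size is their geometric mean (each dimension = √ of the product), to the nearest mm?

468 × 662 mm

Short side: √(391 · 560) = √218960 ≈ 467.9 → 468 mm
Long side: √(553 · 792) = √437976 ≈ 661.8 → 662 mm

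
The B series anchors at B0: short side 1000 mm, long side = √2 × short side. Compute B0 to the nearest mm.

1000 × 1414 mm

Short side = 1000 mm; long side = 1000√2 ≈ 1414.2 mm.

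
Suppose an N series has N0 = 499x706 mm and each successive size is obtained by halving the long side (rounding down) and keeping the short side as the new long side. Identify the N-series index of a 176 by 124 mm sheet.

N4

N0: 499 × 706 mm
N1: 353 × 499 mm
N2: 249 × 353 mm
N3: 176 × 249 mm
N4: 124 × 176 mm
N5: 88 × 124 mm
→ matches N4.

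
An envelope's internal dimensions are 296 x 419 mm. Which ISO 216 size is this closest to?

Aspect ratio 419/296 ≈ 1.416 — close to the ISO √2 ≈ 1.414.
In the A-series (A0 area = 1 m²): A3 = 297 × 420 mm.
Off by 2 mm total — nearest standard size.

A3 (297 × 420 mm)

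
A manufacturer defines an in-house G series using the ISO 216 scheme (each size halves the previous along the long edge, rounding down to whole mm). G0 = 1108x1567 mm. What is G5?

195 × 277 mm

G1 = 783 × 1108 mm (from G0 by 1 halving).
G2: ⌊1108/2⌋ × 783 = 554 × 783 mm
G3: ⌊783/2⌋ × 554 = 391 × 554 mm
G4: ⌊554/2⌋ × 391 = 277 × 391 mm
G5: ⌊391/2⌋ × 277 = 195 × 277 mm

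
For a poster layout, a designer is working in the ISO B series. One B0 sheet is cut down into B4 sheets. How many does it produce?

B0 = 1000 × 1414 mm; B4 = 250 × 353 mm.
Each halving step doubles the count; 4 steps from B0 to B4.
2^4 = 16.

16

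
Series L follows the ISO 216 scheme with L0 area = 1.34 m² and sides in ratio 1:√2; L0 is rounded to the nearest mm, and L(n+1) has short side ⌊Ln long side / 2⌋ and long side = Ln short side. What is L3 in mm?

Let L0's short side be w mm. w · w√2 = 1.34 m² = 1,340,000 mm², so w ≈ 973.4 mm and w√2 ≈ 1376.6 mm → L0 = 973 × 1377 mm.
L1: ⌊1377/2⌋ × 973 = 688 × 973 mm
L2: ⌊973/2⌋ × 688 = 486 × 688 mm
L3: ⌊688/2⌋ × 486 = 344 × 486 mm

344 × 486 mm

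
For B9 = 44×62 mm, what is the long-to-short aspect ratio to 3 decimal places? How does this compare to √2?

1.409

62 / 44 = 1.409
ISO 216 targets √2 ≈ 1.414; the -0.005 deviation is from mm rounding.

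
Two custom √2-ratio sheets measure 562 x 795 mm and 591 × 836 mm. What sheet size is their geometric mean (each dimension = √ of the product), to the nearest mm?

576 × 815 mm

Short side: √(562 · 591) = √332142 ≈ 576.3 → 576 mm
Long side: √(795 · 836) = √664620 ≈ 815.2 → 815 mm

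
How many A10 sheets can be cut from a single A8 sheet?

4

Each ISO step halves the sheet: 1 × A8 → 2 × A9 → 4 × A10
From A8 to A10 is 2 halving steps: 2^2 = 4.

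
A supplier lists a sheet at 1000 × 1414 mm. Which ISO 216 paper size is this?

Aspect ratio 1414/1000 ≈ 1.414 — close to the ISO √2 ≈ 1.414.
In the B-series (B0 = 1000 × 1414 mm): B0 = 1000 × 1414 mm.

B0 (1000 × 1414 mm)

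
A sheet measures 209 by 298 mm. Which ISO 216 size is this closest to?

A4 (210 × 297 mm)

Aspect ratio 298/209 ≈ 1.426 — close to the ISO √2 ≈ 1.414.
In the A-series (A0 area = 1 m²): A4 = 210 × 297 mm.
Off by 2 mm total — nearest standard size.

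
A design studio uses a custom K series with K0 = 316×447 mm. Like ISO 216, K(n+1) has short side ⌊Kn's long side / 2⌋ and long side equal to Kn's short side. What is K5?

55 × 79 mm

K1: ⌊447/2⌋ × 316 = 223 × 316 mm
K2: ⌊316/2⌋ × 223 = 158 × 223 mm
K3: ⌊223/2⌋ × 158 = 111 × 158 mm
K4: ⌊158/2⌋ × 111 = 79 × 111 mm
K5: ⌊111/2⌋ × 79 = 55 × 79 mm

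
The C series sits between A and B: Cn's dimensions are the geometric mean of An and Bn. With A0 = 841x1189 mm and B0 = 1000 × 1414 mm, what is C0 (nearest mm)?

Short side: √(841 · 1000) = √841000 ≈ 917.1 → 917 mm
Long side: √(1189 · 1414) = √1681246 ≈ 1296.6 → 1297 mm

917 × 1297 mm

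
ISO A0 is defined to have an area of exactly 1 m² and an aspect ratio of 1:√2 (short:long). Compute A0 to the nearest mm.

Let the short side be w mm. Then the long side is w√2 and w · w√2 = 10⁶ mm².
w² = 10⁶/√2, so w = 1000 / 2^(1/4) ≈ 840.9 mm; long side = 1000 · 2^(1/4) ≈ 1189.2 mm.

841 × 1189 mm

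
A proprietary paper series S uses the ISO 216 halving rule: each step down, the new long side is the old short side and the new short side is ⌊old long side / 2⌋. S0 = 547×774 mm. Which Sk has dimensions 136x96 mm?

S5

S0: 547 × 774 mm
S1: 387 × 547 mm
S2: 273 × 387 mm
S3: 193 × 273 mm
S4: 136 × 193 mm
S5: 96 × 136 mm
S6: 68 × 96 mm
→ matches S5.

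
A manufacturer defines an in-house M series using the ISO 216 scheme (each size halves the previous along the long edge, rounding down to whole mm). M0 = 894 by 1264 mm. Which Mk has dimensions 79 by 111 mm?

M7

M0: 894 × 1264 mm
M1: 632 × 894 mm
M2: 447 × 632 mm
M3: 316 × 447 mm
M4: 223 × 316 mm
M5: 158 × 223 mm
M6: 111 × 158 mm
M7: 79 × 111 mm
M8: 55 × 79 mm
→ matches M7.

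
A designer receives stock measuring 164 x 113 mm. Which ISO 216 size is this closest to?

Aspect ratio 164/113 ≈ 1.451 (ISO target is √2 ≈ 1.414).
In the C-series (envelope sizes, between A and B): C6 = 114 × 162 mm.
Off by 3 mm total — nearest standard size.

C6 (114 × 162 mm)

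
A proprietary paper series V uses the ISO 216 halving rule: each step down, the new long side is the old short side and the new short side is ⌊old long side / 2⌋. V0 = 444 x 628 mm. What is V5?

78 × 111 mm

V1: ⌊628/2⌋ × 444 = 314 × 444 mm
V2: ⌊444/2⌋ × 314 = 222 × 314 mm
V3: ⌊314/2⌋ × 222 = 157 × 222 mm
V4: ⌊222/2⌋ × 157 = 111 × 157 mm
V5: ⌊157/2⌋ × 111 = 78 × 111 mm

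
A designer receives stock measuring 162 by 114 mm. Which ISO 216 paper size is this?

C6 (114 × 162 mm)

Aspect ratio 162/114 ≈ 1.421 — close to the ISO √2 ≈ 1.414.
In the C-series (envelope sizes, between A and B): C6 = 114 × 162 mm.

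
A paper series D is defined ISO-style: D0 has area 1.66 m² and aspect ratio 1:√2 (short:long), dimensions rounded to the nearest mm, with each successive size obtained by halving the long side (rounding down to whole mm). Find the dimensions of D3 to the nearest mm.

Let D0's short side be w mm. w · w√2 = 1.66 m² = 1,660,000 mm², so w ≈ 1083.4 mm and w√2 ≈ 1532.2 mm → D0 = 1083 × 1532 mm.
D1: ⌊1532/2⌋ × 1083 = 766 × 1083 mm
D2: ⌊1083/2⌋ × 766 = 541 × 766 mm
D3: ⌊766/2⌋ × 541 = 383 × 541 mm

383 × 541 mm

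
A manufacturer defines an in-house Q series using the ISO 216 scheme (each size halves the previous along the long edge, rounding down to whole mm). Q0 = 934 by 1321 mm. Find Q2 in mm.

Q1: ⌊1321/2⌋ × 934 = 660 × 934 mm
Q2: ⌊934/2⌋ × 660 = 467 × 660 mm

467 × 660 mm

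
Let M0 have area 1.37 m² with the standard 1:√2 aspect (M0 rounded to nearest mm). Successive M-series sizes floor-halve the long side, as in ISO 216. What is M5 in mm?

174 × 246 mm

Let M0's short side be w mm. w · w√2 = 1.37 m² = 1,370,000 mm², so w ≈ 984.2 mm and w√2 ≈ 1391.9 mm → M0 = 984 × 1392 mm.
M1: ⌊1392/2⌋ × 984 = 696 × 984 mm
M2: ⌊984/2⌋ × 696 = 492 × 696 mm
M3: ⌊696/2⌋ × 492 = 348 × 492 mm
M4: ⌊492/2⌋ × 348 = 246 × 348 mm
M5: ⌊348/2⌋ × 246 = 174 × 246 mm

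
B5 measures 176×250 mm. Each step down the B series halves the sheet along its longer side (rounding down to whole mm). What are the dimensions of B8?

62 × 88 mm

B6: ⌊250/2⌋ × 176 = 125 × 176 mm
B7: ⌊176/2⌋ × 125 = 88 × 125 mm
B8: ⌊125/2⌋ × 88 = 62 × 88 mm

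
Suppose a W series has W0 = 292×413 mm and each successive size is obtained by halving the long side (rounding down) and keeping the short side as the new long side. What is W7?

25 × 36 mm

W1 = 206 × 292 mm (from W0 by 1 halving).
W2: ⌊292/2⌋ × 206 = 146 × 206 mm
W3: ⌊206/2⌋ × 146 = 103 × 146 mm
W4: ⌊146/2⌋ × 103 = 73 × 103 mm
W5: ⌊103/2⌋ × 73 = 51 × 73 mm
W6: ⌊73/2⌋ × 51 = 36 × 51 mm
W7: ⌊51/2⌋ × 36 = 25 × 36 mm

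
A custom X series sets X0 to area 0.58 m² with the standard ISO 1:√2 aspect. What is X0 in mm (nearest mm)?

640 × 906 mm

Let the short side be w mm. Then w · w√2 = 0.58 m² = 580,000 mm².
w² = 580,000/√2, so w ≈ 640.4 mm; long side = w√2 ≈ 905.7 mm.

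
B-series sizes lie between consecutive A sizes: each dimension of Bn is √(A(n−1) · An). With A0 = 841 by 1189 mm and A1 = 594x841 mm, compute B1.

Short side: √(841 · 594) = √499554 ≈ 706.8 → 707 mm
Long side: √(1189 · 841) = √999949 ≈ 1000.0 → 1000 mm

707 × 1000 mm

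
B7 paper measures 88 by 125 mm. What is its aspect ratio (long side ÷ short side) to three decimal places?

1.420

125 / 88 = 1.420
ISO 216 targets √2 ≈ 1.414; the +0.006 deviation is from mm rounding.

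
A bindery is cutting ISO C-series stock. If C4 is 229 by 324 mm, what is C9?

40 × 57 mm

C5: ⌊324/2⌋ × 229 = 162 × 229 mm
C6: ⌊229/2⌋ × 162 = 114 × 162 mm
C7: ⌊162/2⌋ × 114 = 81 × 114 mm
C8: ⌊114/2⌋ × 81 = 57 × 81 mm
C9: ⌊81/2⌋ × 57 = 40 × 57 mm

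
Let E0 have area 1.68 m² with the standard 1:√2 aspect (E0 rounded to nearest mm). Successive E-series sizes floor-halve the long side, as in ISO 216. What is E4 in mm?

Let E0's short side be w mm. w · w√2 = 1.68 m² = 1,680,000 mm², so w ≈ 1089.9 mm and w√2 ≈ 1541.4 mm → E0 = 1090 × 1541 mm.
E1: ⌊1541/2⌋ × 1090 = 770 × 1090 mm
E2: ⌊1090/2⌋ × 770 = 545 × 770 mm
E3: ⌊770/2⌋ × 545 = 385 × 545 mm
E4: ⌊545/2⌋ × 385 = 272 × 385 mm

272 × 385 mm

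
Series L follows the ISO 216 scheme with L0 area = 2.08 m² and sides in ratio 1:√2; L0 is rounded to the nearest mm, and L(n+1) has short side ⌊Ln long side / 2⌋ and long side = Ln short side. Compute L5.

Let L0's short side be w mm. w · w√2 = 2.08 m² = 2,080,000 mm², so w ≈ 1212.8 mm and w√2 ≈ 1715.1 mm → L0 = 1213 × 1715 mm.
L1: ⌊1715/2⌋ × 1213 = 857 × 1213 mm
L2: ⌊1213/2⌋ × 857 = 606 × 857 mm
L3: ⌊857/2⌋ × 606 = 428 × 606 mm
L4: ⌊606/2⌋ × 428 = 303 × 428 mm
L5: ⌊428/2⌋ × 303 = 214 × 303 mm

214 × 303 mm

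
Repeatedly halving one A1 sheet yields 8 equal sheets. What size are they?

8 = 2^3, so 3 halving steps.
A1 → A2 → … → A4 after 3 steps.

A4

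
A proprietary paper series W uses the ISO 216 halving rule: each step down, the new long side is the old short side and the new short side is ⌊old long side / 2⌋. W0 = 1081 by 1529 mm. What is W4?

W1: ⌊1529/2⌋ × 1081 = 764 × 1081 mm
W2: ⌊1081/2⌋ × 764 = 540 × 764 mm
W3: ⌊764/2⌋ × 540 = 382 × 540 mm
W4: ⌊540/2⌋ × 382 = 270 × 382 mm

270 × 382 mm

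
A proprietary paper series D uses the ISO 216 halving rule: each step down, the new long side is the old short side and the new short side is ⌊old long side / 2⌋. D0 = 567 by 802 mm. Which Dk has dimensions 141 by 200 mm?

D4

D0: 567 × 802 mm
D1: 401 × 567 mm
D2: 283 × 401 mm
D3: 200 × 283 mm
D4: 141 × 200 mm
D5: 100 × 141 mm
→ matches D4.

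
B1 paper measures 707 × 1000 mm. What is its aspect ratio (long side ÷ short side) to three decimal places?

1.414

1000 / 707 = 1.414
Matches √2 ≈ 1.414 — the ISO 216 defining ratio.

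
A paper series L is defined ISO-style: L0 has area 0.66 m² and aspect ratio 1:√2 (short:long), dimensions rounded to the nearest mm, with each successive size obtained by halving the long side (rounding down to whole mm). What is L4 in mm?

Let L0's short side be w mm. w · w√2 = 0.66 m² = 660,000 mm², so w ≈ 683.1 mm and w√2 ≈ 966.1 mm → L0 = 683 × 966 mm.
L1: ⌊966/2⌋ × 683 = 483 × 683 mm
L2: ⌊683/2⌋ × 483 = 341 × 483 mm
L3: ⌊483/2⌋ × 341 = 241 × 341 mm
L4: ⌊341/2⌋ × 241 = 170 × 241 mm

170 × 241 mm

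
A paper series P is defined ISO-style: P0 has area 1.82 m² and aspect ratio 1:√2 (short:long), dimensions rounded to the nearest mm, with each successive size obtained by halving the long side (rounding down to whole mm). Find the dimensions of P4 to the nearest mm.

Let P0's short side be w mm. w · w√2 = 1.82 m² = 1,820,000 mm², so w ≈ 1134.4 mm and w√2 ≈ 1604.3 mm → P0 = 1134 × 1604 mm.
P1: ⌊1604/2⌋ × 1134 = 802 × 1134 mm
P2: ⌊1134/2⌋ × 802 = 567 × 802 mm
P3: ⌊802/2⌋ × 567 = 401 × 567 mm
P4: ⌊567/2⌋ × 401 = 283 × 401 mm

283 × 401 mm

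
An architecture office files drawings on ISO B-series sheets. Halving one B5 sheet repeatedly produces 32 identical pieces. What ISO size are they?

B10

32 = 2^5, so 5 halving steps.
B5 → B6 → … → B10 after 5 steps.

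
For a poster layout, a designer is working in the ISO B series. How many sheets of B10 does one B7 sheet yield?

Each ISO step halves the sheet: 1 × B7 → 2 × B8 → 4 × B9 → 8 × B10
From B7 to B10 is 3 halving steps: 2^3 = 8.

8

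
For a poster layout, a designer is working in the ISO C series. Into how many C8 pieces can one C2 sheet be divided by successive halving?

Each ISO step halves the sheet: 1 × C2 → 2 × C3 → 4 × C4 → 8 × C5 → …
From C2 to C8 is 6 halving steps: 2^6 = 64.

64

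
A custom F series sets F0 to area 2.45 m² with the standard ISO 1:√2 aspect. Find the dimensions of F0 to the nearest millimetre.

1316 × 1861 mm

Let the short side be w mm. Then w · w√2 = 2.45 m² = 2,450,000 mm².
w² = 2,450,000/√2, so w ≈ 1316.2 mm; long side = w√2 ≈ 1861.4 mm.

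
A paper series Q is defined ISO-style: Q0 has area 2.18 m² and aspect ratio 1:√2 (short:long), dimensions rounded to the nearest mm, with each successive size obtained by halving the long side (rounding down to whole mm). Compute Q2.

621 × 878 mm

Let Q0's short side be w mm. w · w√2 = 2.18 m² = 2,180,000 mm², so w ≈ 1241.6 mm and w√2 ≈ 1755.8 mm → Q0 = 1242 × 1756 mm.
Q1: ⌊1756/2⌋ × 1242 = 878 × 1242 mm
Q2: ⌊1242/2⌋ × 878 = 621 × 878 mm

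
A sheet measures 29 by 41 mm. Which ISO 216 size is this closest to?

C10 (28 × 40 mm)

Aspect ratio 41/29 ≈ 1.414 — close to the ISO √2 ≈ 1.414.
In the C-series (envelope sizes, between A and B): C10 = 28 × 40 mm.
Off by 2 mm total — nearest standard size.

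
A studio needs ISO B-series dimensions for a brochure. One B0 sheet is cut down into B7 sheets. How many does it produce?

128

Each ISO step halves the sheet: 1 × B0 → 2 × B1 → 4 × B2 → 8 × B3 → …
From B0 to B7 is 7 halving steps: 2^7 = 128.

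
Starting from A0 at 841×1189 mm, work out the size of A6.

A1: ⌊1189/2⌋ × 841 = 594 × 841 mm
A2: ⌊841/2⌋ × 594 = 420 × 594 mm
A3: ⌊594/2⌋ × 420 = 297 × 420 mm
A4: ⌊420/2⌋ × 297 = 210 × 297 mm
A5: ⌊297/2⌋ × 210 = 148 × 210 mm
A6: ⌊210/2⌋ × 148 = 105 × 148 mm

105 × 148 mm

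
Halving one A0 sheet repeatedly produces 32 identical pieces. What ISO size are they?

A5

32 = 2^5, so 5 halving steps.
A0 → A1 → … → A5 after 5 steps.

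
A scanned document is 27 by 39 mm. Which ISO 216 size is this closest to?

Aspect ratio 39/27 ≈ 1.444 (ISO target is √2 ≈ 1.414).
In the C-series (envelope sizes, between A and B): C10 = 28 × 40 mm.
Off by 2 mm total — nearest standard size.

C10 (28 × 40 mm)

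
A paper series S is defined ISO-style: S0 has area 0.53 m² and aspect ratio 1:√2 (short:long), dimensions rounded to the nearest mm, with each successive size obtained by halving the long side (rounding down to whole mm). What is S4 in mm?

Let S0's short side be w mm. w · w√2 = 0.53 m² = 530,000 mm², so w ≈ 612.2 mm and w√2 ≈ 865.8 mm → S0 = 612 × 866 mm.
S1: ⌊866/2⌋ × 612 = 433 × 612 mm
S2: ⌊612/2⌋ × 433 = 306 × 433 mm
S3: ⌊433/2⌋ × 306 = 216 × 306 mm
S4: ⌊306/2⌋ × 216 = 153 × 216 mm

153 × 216 mm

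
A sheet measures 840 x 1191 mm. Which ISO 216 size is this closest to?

Aspect ratio 1191/840 ≈ 1.418 — close to the ISO √2 ≈ 1.414.
In the A-series (A0 area = 1 m²): A0 = 841 × 1189 mm.
Off by 3 mm total — nearest standard size.

A0 (841 × 1189 mm)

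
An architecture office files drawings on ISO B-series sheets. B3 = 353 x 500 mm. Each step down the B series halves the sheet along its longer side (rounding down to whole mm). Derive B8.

B4: ⌊500/2⌋ × 353 = 250 × 353 mm
B5: ⌊353/2⌋ × 250 = 176 × 250 mm
B6: ⌊250/2⌋ × 176 = 125 × 176 mm
B7: ⌊176/2⌋ × 125 = 88 × 125 mm
B8: ⌊125/2⌋ × 88 = 62 × 88 mm

62 × 88 mm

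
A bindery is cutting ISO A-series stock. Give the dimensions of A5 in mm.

A0 = 841 × 1189 mm (A0 has area 1 m², aspect 1:√2).
A1: ⌊1189/2⌋ × 841 = 594 × 841 mm
A2: ⌊841/2⌋ × 594 = 420 × 594 mm
A3: ⌊594/2⌋ × 420 = 297 × 420 mm
A4: ⌊420/2⌋ × 297 = 210 × 297 mm
A5: ⌊297/2⌋ × 210 = 148 × 210 mm

148 × 210 mm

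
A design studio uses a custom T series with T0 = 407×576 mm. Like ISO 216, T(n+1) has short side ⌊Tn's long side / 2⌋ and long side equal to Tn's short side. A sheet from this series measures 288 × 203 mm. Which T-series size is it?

T2

T0: 407 × 576 mm
T1: 288 × 407 mm
T2: 203 × 288 mm
T3: 144 × 203 mm
→ matches T2.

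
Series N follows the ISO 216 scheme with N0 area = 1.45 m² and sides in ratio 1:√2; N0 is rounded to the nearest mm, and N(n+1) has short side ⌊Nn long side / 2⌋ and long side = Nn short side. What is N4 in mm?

Let N0's short side be w mm. w · w√2 = 1.45 m² = 1,450,000 mm², so w ≈ 1012.6 mm and w√2 ≈ 1432.0 mm → N0 = 1013 × 1432 mm.
N1: ⌊1432/2⌋ × 1013 = 716 × 1013 mm
N2: ⌊1013/2⌋ × 716 = 506 × 716 mm
N3: ⌊716/2⌋ × 506 = 358 × 506 mm
N4: ⌊506/2⌋ × 358 = 253 × 358 mm

253 × 358 mm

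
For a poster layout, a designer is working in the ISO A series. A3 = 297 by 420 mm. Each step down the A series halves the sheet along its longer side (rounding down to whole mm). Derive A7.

74 × 105 mm

A4: ⌊420/2⌋ × 297 = 210 × 297 mm
A5: ⌊297/2⌋ × 210 = 148 × 210 mm
A6: ⌊210/2⌋ × 148 = 105 × 148 mm
A7: ⌊148/2⌋ × 105 = 74 × 105 mm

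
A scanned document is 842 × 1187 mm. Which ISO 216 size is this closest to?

A0 (841 × 1189 mm)

Aspect ratio 1187/842 ≈ 1.410 — close to the ISO √2 ≈ 1.414.
In the A-series (A0 area = 1 m²): A0 = 841 × 1189 mm.
Off by 3 mm total — nearest standard size.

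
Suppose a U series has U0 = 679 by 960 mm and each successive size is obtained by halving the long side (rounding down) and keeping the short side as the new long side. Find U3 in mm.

U1: ⌊960/2⌋ × 679 = 480 × 679 mm
U2: ⌊679/2⌋ × 480 = 339 × 480 mm
U3: ⌊480/2⌋ × 339 = 240 × 339 mm

240 × 339 mm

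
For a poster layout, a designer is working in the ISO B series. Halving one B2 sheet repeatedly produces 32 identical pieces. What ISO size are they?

32 = 2^5, so 5 halving steps.
B2 → B3 → … → B7 after 5 steps.

B7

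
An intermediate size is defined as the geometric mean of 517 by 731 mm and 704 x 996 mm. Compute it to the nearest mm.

603 × 853 mm

Short side: √(517 · 704) = √363968 ≈ 603.3 → 603 mm
Long side: √(731 · 996) = √728076 ≈ 853.3 → 853 mm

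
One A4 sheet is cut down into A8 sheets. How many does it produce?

Each ISO step halves the sheet: 1 × A4 → 2 × A5 → 4 × A6 → 8 × A7 → …
From A4 to A8 is 4 halving steps: 2^4 = 16.

16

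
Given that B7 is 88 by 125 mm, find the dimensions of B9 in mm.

B8: ⌊125/2⌋ × 88 = 62 × 88 mm
B9: ⌊88/2⌋ × 62 = 44 × 62 mm

44 × 62 mm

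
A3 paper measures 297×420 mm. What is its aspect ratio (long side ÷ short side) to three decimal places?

420 / 297 = 1.414
Matches √2 ≈ 1.414 — the ISO 216 defining ratio.

1.414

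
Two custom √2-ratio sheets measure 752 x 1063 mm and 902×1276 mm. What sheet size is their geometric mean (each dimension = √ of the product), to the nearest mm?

824 × 1165 mm

Short side: √(752 · 902) = √678304 ≈ 823.6 → 824 mm
Long side: √(1063 · 1276) = √1356388 ≈ 1164.6 → 1165 mm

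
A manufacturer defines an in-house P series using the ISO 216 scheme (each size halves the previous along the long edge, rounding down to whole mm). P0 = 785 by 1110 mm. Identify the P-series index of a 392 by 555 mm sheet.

P2

P0: 785 × 1110 mm
P1: 555 × 785 mm
P2: 392 × 555 mm
P3: 277 × 392 mm
→ matches P2.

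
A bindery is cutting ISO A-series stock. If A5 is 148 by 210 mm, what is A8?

A6: ⌊210/2⌋ × 148 = 105 × 148 mm
A7: ⌊148/2⌋ × 105 = 74 × 105 mm
A8: ⌊105/2⌋ × 74 = 52 × 74 mm

52 × 74 mm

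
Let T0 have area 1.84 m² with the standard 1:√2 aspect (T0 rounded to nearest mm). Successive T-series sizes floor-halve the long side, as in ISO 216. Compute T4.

285 × 403 mm

Let T0's short side be w mm. w · w√2 = 1.84 m² = 1,840,000 mm², so w ≈ 1140.6 mm and w√2 ≈ 1613.1 mm → T0 = 1141 × 1613 mm.
T1: ⌊1613/2⌋ × 1141 = 806 × 1141 mm
T2: ⌊1141/2⌋ × 806 = 570 × 806 mm
T3: ⌊806/2⌋ × 570 = 403 × 570 mm
T4: ⌊570/2⌋ × 403 = 285 × 403 mm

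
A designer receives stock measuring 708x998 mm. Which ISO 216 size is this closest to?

Aspect ratio 998/708 ≈ 1.410 — close to the ISO √2 ≈ 1.414.
In the B-series (B0 = 1000 × 1414 mm): B1 = 707 × 1000 mm.
Off by 3 mm total — nearest standard size.

B1 (707 × 1000 mm)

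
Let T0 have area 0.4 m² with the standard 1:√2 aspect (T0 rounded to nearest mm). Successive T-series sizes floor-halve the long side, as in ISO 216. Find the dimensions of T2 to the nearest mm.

Let T0's short side be w mm. w · w√2 = 0.4 m² = 400,000 mm², so w ≈ 531.8 mm and w√2 ≈ 752.1 mm → T0 = 532 × 752 mm.
T1: ⌊752/2⌋ × 532 = 376 × 532 mm
T2: ⌊532/2⌋ × 376 = 266 × 376 mm

266 × 376 mm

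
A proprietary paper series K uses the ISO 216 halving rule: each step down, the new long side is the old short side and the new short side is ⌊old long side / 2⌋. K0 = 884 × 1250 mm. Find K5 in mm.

156 × 221 mm

K1 = 625 × 884 mm (from K0 by 1 halving).
K2: ⌊884/2⌋ × 625 = 442 × 625 mm
K3: ⌊625/2⌋ × 442 = 312 × 442 mm
K4: ⌊442/2⌋ × 312 = 221 × 312 mm
K5: ⌊312/2⌋ × 221 = 156 × 221 mm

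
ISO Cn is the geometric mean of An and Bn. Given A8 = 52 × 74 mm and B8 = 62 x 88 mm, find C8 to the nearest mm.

Short side: √(52 · 62) = √3224 ≈ 56.8 → 57 mm
Long side: √(74 · 88) = √6512 ≈ 80.7 → 81 mm

57 × 81 mm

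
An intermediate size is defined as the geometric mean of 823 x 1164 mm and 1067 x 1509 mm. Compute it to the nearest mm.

937 × 1325 mm

Short side: √(823 · 1067) = √878141 ≈ 937.1 → 937 mm
Long side: √(1164 · 1509) = √1756476 ≈ 1325.3 → 1325 mm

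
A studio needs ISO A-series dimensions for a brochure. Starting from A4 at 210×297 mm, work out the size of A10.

26 × 37 mm

A5: ⌊297/2⌋ × 210 = 148 × 210 mm
A6: ⌊210/2⌋ × 148 = 105 × 148 mm
A7: ⌊148/2⌋ × 105 = 74 × 105 mm
A8: ⌊105/2⌋ × 74 = 52 × 74 mm
A9: ⌊74/2⌋ × 52 = 37 × 52 mm
A10: ⌊52/2⌋ × 37 = 26 × 37 mm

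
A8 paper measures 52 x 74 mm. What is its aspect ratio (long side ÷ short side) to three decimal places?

1.423

74 / 52 = 1.423
ISO 216 targets √2 ≈ 1.414; the +0.009 deviation is from mm rounding.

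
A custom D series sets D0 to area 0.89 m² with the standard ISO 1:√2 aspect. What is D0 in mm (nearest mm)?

Let the short side be w mm. Then w · w√2 = 0.89 m² = 890,000 mm².
w² = 890,000/√2, so w ≈ 793.3 mm; long side = w√2 ≈ 1121.9 mm.

793 × 1122 mm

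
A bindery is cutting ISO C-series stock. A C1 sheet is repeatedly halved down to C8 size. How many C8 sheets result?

128

C1 = 648 × 917 mm; C8 = 57 × 81 mm.
Each halving step doubles the count; 7 steps from C1 to C8.
2^7 = 128.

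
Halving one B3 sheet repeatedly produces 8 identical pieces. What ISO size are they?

B6

8 = 2^3, so 3 halving steps.
B3 → B4 → … → B6 after 3 steps.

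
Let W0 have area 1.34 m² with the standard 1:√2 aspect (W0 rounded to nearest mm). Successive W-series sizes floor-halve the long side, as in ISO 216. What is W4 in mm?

243 × 344 mm

Let W0's short side be w mm. w · w√2 = 1.34 m² = 1,340,000 mm², so w ≈ 973.4 mm and w√2 ≈ 1376.6 mm → W0 = 973 × 1377 mm.
W1: ⌊1377/2⌋ × 973 = 688 × 973 mm
W2: ⌊973/2⌋ × 688 = 486 × 688 mm
W3: ⌊688/2⌋ × 486 = 344 × 486 mm
W4: ⌊486/2⌋ × 344 = 243 × 344 mm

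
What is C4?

C0 = 917 × 1297 mm (C0 is the geometric mean of A0 and B0, aspect 1:√2).
C1: ⌊1297/2⌋ × 917 = 648 × 917 mm
C2: ⌊917/2⌋ × 648 = 458 × 648 mm
C3: ⌊648/2⌋ × 458 = 324 × 458 mm
C4: ⌊458/2⌋ × 324 = 229 × 324 mm

229 × 324 mm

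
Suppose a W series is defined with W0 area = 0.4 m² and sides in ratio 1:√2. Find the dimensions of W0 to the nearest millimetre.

532 × 752 mm

Let the short side be w mm. Then w · w√2 = 0.4 m² = 400,000 mm².
w² = 400,000/√2, so w ≈ 531.8 mm; long side = w√2 ≈ 752.1 mm.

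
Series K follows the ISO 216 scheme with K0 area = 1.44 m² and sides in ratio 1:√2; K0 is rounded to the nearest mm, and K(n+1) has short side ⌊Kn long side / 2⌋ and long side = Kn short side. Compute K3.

356 × 504 mm

Let K0's short side be w mm. w · w√2 = 1.44 m² = 1,440,000 mm², so w ≈ 1009.1 mm and w√2 ≈ 1427.0 mm → K0 = 1009 × 1427 mm.
K1: ⌊1427/2⌋ × 1009 = 713 × 1009 mm
K2: ⌊1009/2⌋ × 713 = 504 × 713 mm
K3: ⌊713/2⌋ × 504 = 356 × 504 mm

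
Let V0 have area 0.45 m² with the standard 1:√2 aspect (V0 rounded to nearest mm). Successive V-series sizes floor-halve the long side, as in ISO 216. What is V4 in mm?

141 × 199 mm

Let V0's short side be w mm. w · w√2 = 0.45 m² = 450,000 mm², so w ≈ 564.1 mm and w√2 ≈ 797.7 mm → V0 = 564 × 798 mm.
V1: ⌊798/2⌋ × 564 = 399 × 564 mm
V2: ⌊564/2⌋ × 399 = 282 × 399 mm
V3: ⌊399/2⌋ × 282 = 199 × 282 mm
V4: ⌊282/2⌋ × 199 = 141 × 199 mm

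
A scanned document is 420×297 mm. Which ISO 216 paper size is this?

Aspect ratio 420/297 ≈ 1.414 — close to the ISO √2 ≈ 1.414.
In the A-series (A0 area = 1 m²): A3 = 297 × 420 mm.

A3 (297 × 420 mm)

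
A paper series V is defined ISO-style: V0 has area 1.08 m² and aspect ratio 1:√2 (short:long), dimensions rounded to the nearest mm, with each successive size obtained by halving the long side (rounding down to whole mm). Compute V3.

309 × 437 mm

Let V0's short side be w mm. w · w√2 = 1.08 m² = 1,080,000 mm², so w ≈ 873.9 mm and w√2 ≈ 1235.9 mm → V0 = 874 × 1236 mm.
V1: ⌊1236/2⌋ × 874 = 618 × 874 mm
V2: ⌊874/2⌋ × 618 = 437 × 618 mm
V3: ⌊618/2⌋ × 437 = 309 × 437 mm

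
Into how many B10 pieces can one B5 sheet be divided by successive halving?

32

Each ISO step halves the sheet: 1 × B5 → 2 × B6 → 4 × B7 → 8 × B8 → …
From B5 to B10 is 5 halving steps: 2^5 = 32.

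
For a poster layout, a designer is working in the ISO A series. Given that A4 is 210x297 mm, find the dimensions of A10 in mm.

26 × 37 mm

A5: ⌊297/2⌋ × 210 = 148 × 210 mm
A6: ⌊210/2⌋ × 148 = 105 × 148 mm
A7: ⌊148/2⌋ × 105 = 74 × 105 mm
A8: ⌊105/2⌋ × 74 = 52 × 74 mm
A9: ⌊74/2⌋ × 52 = 37 × 52 mm
A10: ⌊52/2⌋ × 37 = 26 × 37 mm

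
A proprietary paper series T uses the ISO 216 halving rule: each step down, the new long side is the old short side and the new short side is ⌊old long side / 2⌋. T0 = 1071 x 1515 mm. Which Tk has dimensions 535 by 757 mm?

T0: 1071 × 1515 mm
T1: 757 × 1071 mm
T2: 535 × 757 mm
T3: 378 × 535 mm
→ matches T2.

T2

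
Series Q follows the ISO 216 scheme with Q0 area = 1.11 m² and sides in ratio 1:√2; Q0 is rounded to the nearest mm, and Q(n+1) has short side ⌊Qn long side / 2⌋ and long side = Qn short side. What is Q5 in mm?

Let Q0's short side be w mm. w · w√2 = 1.11 m² = 1,110,000 mm², so w ≈ 885.9 mm and w√2 ≈ 1252.9 mm → Q0 = 886 × 1253 mm.
Q1: ⌊1253/2⌋ × 886 = 626 × 886 mm
Q2: ⌊886/2⌋ × 626 = 443 × 626 mm
Q3: ⌊626/2⌋ × 443 = 313 × 443 mm
Q4: ⌊443/2⌋ × 313 = 221 × 313 mm
Q5: ⌊313/2⌋ × 221 = 156 × 221 mm

156 × 221 mm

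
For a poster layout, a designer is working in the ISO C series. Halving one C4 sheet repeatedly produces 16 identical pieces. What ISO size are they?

C8

16 = 2^4, so 4 halving steps.
C4 → C5 → … → C8 after 4 steps.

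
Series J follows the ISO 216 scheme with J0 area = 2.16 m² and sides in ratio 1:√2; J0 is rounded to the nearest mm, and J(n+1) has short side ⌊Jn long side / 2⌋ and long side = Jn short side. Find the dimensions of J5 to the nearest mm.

Let J0's short side be w mm. w · w√2 = 2.16 m² = 2,160,000 mm², so w ≈ 1235.9 mm and w√2 ≈ 1747.8 mm → J0 = 1236 × 1748 mm.
J1: ⌊1748/2⌋ × 1236 = 874 × 1236 mm
J2: ⌊1236/2⌋ × 874 = 618 × 874 mm
J3: ⌊874/2⌋ × 618 = 437 × 618 mm
J4: ⌊618/2⌋ × 437 = 309 × 437 mm
J5: ⌊437/2⌋ × 309 = 218 × 309 mm

218 × 309 mm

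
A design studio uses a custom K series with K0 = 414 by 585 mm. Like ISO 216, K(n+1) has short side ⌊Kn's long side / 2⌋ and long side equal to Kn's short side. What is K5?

73 × 103 mm

K1: ⌊585/2⌋ × 414 = 292 × 414 mm
K2: ⌊414/2⌋ × 292 = 207 × 292 mm
K3: ⌊292/2⌋ × 207 = 146 × 207 mm
K4: ⌊207/2⌋ × 146 = 103 × 146 mm
K5: ⌊146/2⌋ × 103 = 73 × 103 mm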